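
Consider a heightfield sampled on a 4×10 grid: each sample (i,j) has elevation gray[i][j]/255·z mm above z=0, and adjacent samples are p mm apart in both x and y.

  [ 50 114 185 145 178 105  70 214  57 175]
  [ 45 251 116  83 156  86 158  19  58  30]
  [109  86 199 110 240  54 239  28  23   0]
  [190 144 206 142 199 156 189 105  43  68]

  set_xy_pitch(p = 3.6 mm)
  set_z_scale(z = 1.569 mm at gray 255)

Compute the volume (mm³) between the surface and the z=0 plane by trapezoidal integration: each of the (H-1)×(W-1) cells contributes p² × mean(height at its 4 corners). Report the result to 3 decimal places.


258.743

height_mm = gray/255 × 1.569; cell vol = 3.6² × mean(4 corners)
unit = 3.6² × 1.569 / (4×255) = 0.0199355 mm³ per gray-sum
row 0: Σ corner-gray over 9 cells = 4290  → 85.5234
row 1: Σ corner-gray over 9 cells = 3996  → 79.6624
row 2: Σ corner-gray over 9 cells = 4693  → 93.5574
Σ rows: total corner-gray = 12979  → 258.7432 mm³


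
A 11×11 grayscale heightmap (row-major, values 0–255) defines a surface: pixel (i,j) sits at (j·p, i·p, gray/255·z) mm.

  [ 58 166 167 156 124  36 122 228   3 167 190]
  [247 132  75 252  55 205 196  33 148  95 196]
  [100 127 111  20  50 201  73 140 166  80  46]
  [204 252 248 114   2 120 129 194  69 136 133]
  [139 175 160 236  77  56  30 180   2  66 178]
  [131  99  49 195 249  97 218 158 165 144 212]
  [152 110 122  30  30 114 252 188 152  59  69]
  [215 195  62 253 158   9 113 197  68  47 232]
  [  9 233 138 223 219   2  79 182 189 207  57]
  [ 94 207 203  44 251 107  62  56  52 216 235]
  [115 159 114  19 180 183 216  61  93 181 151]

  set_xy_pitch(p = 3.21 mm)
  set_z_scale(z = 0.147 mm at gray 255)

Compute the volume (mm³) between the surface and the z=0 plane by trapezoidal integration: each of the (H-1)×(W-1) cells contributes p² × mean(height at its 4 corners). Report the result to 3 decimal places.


height_mm = gray/255 × 0.147; cell vol = 3.21² × mean(4 corners)
unit = 3.21² × 0.147 / (4×255) = 0.001485 mm³ per gray-sum
row 0: Σ corner-gray over 10 cells = 5411  → 8.0353
row 1: Σ corner-gray over 10 cells = 4907  → 7.2869
row 2: Σ corner-gray over 10 cells = 4947  → 7.3463
row 3: Σ corner-gray over 10 cells = 5146  → 7.6418
row 4: Σ corner-gray over 10 cells = 5372  → 7.9774
row 5: Σ corner-gray over 10 cells = 5426  → 8.0576
row 6: Σ corner-gray over 10 cells = 4986  → 7.4042
row 7: Σ corner-gray over 10 cells = 5661  → 8.4066
row 8: Σ corner-gray over 10 cells = 5735  → 8.5165
row 9: Σ corner-gray over 10 cells = 5403  → 8.0235
Σ rows: total corner-gray = 52994  → 78.6962 mm³

78.696


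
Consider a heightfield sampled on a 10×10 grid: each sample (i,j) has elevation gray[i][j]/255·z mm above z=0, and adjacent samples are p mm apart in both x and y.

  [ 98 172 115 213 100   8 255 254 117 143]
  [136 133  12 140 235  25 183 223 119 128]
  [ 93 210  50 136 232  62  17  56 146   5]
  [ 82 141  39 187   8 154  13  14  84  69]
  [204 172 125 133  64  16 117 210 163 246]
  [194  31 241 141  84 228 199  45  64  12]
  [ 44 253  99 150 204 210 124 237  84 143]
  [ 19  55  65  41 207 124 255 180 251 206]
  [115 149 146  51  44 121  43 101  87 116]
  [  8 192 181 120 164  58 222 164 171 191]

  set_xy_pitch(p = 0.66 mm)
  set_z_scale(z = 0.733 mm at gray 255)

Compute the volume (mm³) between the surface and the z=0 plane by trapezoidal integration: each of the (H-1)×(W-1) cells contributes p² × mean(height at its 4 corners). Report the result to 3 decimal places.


12.774

height_mm = gray/255 × 0.733; cell vol = 0.66² × mean(4 corners)
unit = 0.66² × 0.733 / (4×255) = 0.000313034 mm³ per gray-sum
row 0: Σ corner-gray over 9 cells = 5113  → 1.6005
row 1: Σ corner-gray over 9 cells = 4320  → 1.3523
row 2: Σ corner-gray over 9 cells = 3347  → 1.0477
row 3: Σ corner-gray over 9 cells = 3881  → 1.2149
row 4: Σ corner-gray over 9 cells = 4722  → 1.4781
row 5: Σ corner-gray over 9 cells = 5181  → 1.6218
row 6: Σ corner-gray over 9 cells = 5490  → 1.7186
row 7: Σ corner-gray over 9 cells = 4296  → 1.3448
row 8: Σ corner-gray over 9 cells = 4458  → 1.3955
Σ rows: total corner-gray = 40808  → 12.7743 mm³


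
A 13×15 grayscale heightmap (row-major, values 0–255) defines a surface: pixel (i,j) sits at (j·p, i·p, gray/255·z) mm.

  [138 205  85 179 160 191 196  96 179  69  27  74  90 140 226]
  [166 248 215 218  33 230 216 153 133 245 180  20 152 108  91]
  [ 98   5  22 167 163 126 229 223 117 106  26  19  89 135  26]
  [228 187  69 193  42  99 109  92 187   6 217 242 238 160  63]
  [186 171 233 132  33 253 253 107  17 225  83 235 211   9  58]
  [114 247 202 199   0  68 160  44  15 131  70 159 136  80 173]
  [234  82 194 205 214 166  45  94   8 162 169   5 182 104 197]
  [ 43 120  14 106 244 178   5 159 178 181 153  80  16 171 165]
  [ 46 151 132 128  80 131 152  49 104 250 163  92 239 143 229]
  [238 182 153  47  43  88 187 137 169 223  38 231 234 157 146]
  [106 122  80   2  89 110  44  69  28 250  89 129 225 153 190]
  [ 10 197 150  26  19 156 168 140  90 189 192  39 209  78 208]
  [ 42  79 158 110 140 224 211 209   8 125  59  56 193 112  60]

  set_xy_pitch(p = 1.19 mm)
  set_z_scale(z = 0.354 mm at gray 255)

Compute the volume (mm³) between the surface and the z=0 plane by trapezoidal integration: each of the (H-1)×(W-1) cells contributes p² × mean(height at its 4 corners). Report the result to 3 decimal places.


height_mm = gray/255 × 0.354; cell vol = 1.19² × mean(4 corners)
unit = 1.19² × 0.354 / (4×255) = 0.00049147 mm³ per gray-sum
row 0: Σ corner-gray over 14 cells = 8305  → 4.0817
row 1: Σ corner-gray over 14 cells = 7537  → 3.7042
row 2: Σ corner-gray over 14 cells = 6951  → 3.4162
row 3: Σ corner-gray over 14 cells = 8141  → 4.0011
row 4: Σ corner-gray over 14 cells = 7477  → 3.6747
row 5: Σ corner-gray over 14 cells = 7000  → 3.4403
row 6: Σ corner-gray over 14 cells = 7109  → 3.4939
row 7: Σ corner-gray over 14 cells = 7321  → 3.5981
row 8: Σ corner-gray over 14 cells = 8065  → 3.9637
row 9: Σ corner-gray over 14 cells = 7238  → 3.5573
row 10: Σ corner-gray over 14 cells = 6600  → 3.2437
row 11: Σ corner-gray over 14 cells = 6994  → 3.4373
Σ rows: total corner-gray = 88738  → 43.6121 mm³

43.612


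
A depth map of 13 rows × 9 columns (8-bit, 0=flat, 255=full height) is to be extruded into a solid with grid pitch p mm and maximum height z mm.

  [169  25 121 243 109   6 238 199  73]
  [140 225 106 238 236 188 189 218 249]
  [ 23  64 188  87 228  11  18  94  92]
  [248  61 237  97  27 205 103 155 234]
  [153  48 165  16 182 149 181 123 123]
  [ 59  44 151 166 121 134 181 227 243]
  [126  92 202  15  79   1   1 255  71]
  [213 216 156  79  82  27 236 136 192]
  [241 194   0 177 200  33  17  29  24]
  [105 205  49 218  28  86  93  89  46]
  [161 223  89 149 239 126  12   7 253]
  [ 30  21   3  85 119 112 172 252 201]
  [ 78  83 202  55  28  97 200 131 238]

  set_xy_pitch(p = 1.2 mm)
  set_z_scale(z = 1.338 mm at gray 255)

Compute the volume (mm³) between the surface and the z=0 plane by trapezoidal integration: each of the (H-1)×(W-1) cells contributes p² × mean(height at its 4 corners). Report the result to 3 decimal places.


height_mm = gray/255 × 1.338; cell vol = 1.2² × mean(4 corners)
unit = 1.2² × 1.338 / (4×255) = 0.00188894 mm³ per gray-sum
row 0: Σ corner-gray over 8 cells = 5313  → 10.0359
row 1: Σ corner-gray over 8 cells = 4684  → 8.8478
row 2: Σ corner-gray over 8 cells = 3747  → 7.0779
row 3: Σ corner-gray over 8 cells = 4256  → 8.0393
row 4: Σ corner-gray over 8 cells = 4354  → 8.2244
row 5: Σ corner-gray over 8 cells = 3837  → 7.2479
row 6: Σ corner-gray over 8 cells = 3756  → 7.0949
row 7: Σ corner-gray over 8 cells = 3834  → 7.2422
row 8: Σ corner-gray over 8 cells = 3252  → 6.1428
row 9: Σ corner-gray over 8 cells = 3791  → 7.1610
row 10: Σ corner-gray over 8 cells = 3863  → 7.2970
row 11: Σ corner-gray over 8 cells = 3667  → 6.9267
Σ rows: total corner-gray = 48354  → 91.3379 mm³

91.338


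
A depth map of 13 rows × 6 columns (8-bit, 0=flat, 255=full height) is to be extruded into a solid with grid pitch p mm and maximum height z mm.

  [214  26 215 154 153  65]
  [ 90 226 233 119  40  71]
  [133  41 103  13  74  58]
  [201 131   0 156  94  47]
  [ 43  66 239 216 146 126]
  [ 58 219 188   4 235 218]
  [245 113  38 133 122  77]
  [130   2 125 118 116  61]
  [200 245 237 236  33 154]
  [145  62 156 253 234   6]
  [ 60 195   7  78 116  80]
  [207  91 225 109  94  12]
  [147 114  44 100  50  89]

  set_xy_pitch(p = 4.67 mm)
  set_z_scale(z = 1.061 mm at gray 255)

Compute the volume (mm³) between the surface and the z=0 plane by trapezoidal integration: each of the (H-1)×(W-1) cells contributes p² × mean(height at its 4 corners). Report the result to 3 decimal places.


675.915

height_mm = gray/255 × 1.061; cell vol = 4.67² × mean(4 corners)
unit = 4.67² × 1.061 / (4×255) = 0.0226855 mm³ per gray-sum
row 0: Σ corner-gray over 5 cells = 2772  → 62.8843
row 1: Σ corner-gray over 5 cells = 2050  → 46.5053
row 2: Σ corner-gray over 5 cells = 1663  → 37.7260
row 3: Σ corner-gray over 5 cells = 2513  → 57.0087
row 4: Σ corner-gray over 5 cells = 3071  → 69.6673
row 5: Σ corner-gray over 5 cells = 2702  → 61.2963
row 6: Σ corner-gray over 5 cells = 2047  → 46.4373
row 7: Σ corner-gray over 5 cells = 2769  → 62.8162
row 8: Σ corner-gray over 5 cells = 3417  → 77.5165
row 9: Σ corner-gray over 5 cells = 2493  → 56.5550
row 10: Σ corner-gray over 5 cells = 2189  → 49.6586
row 11: Σ corner-gray over 5 cells = 2109  → 47.8438
Σ rows: total corner-gray = 29795  → 675.9154 mm³


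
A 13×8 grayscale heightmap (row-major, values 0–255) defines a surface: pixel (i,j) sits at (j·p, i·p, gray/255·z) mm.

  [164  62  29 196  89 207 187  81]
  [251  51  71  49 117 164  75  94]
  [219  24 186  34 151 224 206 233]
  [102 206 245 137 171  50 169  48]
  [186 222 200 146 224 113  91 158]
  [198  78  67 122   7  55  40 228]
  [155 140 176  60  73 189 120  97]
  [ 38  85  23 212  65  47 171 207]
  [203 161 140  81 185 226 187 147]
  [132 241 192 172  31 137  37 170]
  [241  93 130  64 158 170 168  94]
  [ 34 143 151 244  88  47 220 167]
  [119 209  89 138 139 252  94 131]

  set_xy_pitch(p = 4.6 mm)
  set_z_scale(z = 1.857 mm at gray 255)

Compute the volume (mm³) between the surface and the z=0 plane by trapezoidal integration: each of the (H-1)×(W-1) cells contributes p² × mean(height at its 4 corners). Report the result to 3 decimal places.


1724.665

height_mm = gray/255 × 1.857; cell vol = 4.6² × mean(4 corners)
unit = 4.6² × 1.857 / (4×255) = 0.0385236 mm³ per gray-sum
row 0: Σ corner-gray over 7 cells = 3184  → 122.6593
row 1: Σ corner-gray over 7 cells = 3501  → 134.8713
row 2: Σ corner-gray over 7 cells = 4208  → 162.1075
row 3: Σ corner-gray over 7 cells = 4442  → 171.1220
row 4: Σ corner-gray over 7 cells = 3500  → 134.8328
row 5: Σ corner-gray over 7 cells = 2932  → 112.9513
row 6: Σ corner-gray over 7 cells = 3219  → 124.0076
row 7: Σ corner-gray over 7 cells = 3761  → 144.8874
row 8: Σ corner-gray over 7 cells = 4232  → 163.0321
row 9: Σ corner-gray over 7 cells = 3823  → 147.2759
row 10: Σ corner-gray over 7 cells = 3888  → 149.7799
row 11: Σ corner-gray over 7 cells = 4079  → 157.1380
Σ rows: total corner-gray = 44769  → 1724.6652 mm³


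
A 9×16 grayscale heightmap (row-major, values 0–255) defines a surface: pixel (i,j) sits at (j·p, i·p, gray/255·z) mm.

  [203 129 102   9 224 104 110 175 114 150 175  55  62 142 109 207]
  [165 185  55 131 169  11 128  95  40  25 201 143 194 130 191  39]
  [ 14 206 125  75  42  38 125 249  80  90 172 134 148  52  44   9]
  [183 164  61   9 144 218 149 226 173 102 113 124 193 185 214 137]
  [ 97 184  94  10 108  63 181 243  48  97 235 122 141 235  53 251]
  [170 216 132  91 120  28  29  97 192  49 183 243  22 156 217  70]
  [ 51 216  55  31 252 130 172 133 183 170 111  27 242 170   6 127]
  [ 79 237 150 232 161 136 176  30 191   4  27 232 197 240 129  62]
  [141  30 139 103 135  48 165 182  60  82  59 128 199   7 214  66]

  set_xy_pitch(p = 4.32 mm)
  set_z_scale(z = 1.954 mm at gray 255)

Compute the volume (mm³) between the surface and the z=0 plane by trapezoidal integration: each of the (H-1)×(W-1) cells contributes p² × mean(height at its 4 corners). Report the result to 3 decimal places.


height_mm = gray/255 × 1.954; cell vol = 4.32² × mean(4 corners)
unit = 4.32² × 1.954 / (4×255) = 0.0357513 mm³ per gray-sum
row 0: Σ corner-gray over 15 cells = 7330  → 262.0571
row 1: Σ corner-gray over 15 cells = 6783  → 242.5011
row 2: Σ corner-gray over 15 cells = 7653  → 273.6047
row 3: Σ corner-gray over 15 cells = 8446  → 301.9555
row 4: Σ corner-gray over 15 cells = 7766  → 277.6446
row 5: Σ corner-gray over 15 cells = 7764  → 277.5731
row 6: Σ corner-gray over 15 cells = 8399  → 300.2752
row 7: Σ corner-gray over 15 cells = 7734  → 276.5006
Σ rows: total corner-gray = 61875  → 2212.1119 mm³

2212.112


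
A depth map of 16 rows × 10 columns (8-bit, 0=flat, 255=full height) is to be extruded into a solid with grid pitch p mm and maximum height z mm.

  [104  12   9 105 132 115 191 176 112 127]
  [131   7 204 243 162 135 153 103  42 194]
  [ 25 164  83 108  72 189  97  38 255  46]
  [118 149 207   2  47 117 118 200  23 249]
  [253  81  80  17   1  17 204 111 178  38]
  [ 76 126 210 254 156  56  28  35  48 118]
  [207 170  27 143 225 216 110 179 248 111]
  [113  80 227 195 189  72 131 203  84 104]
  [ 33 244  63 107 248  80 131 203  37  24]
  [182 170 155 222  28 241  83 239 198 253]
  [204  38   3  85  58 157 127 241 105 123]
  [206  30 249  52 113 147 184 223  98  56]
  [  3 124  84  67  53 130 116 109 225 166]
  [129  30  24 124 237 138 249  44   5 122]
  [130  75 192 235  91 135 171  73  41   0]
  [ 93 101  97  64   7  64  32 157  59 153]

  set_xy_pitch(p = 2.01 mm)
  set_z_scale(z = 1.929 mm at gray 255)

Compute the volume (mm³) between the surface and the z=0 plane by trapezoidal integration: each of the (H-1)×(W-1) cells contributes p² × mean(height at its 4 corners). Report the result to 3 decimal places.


height_mm = gray/255 × 1.929; cell vol = 2.01² × mean(4 corners)
unit = 2.01² × 1.929 / (4×255) = 0.00764054 mm³ per gray-sum
row 0: Σ corner-gray over 9 cells = 4358  → 33.2975
row 1: Σ corner-gray over 9 cells = 4506  → 34.4283
row 2: Σ corner-gray over 9 cells = 4176  → 31.9069
row 3: Σ corner-gray over 9 cells = 3762  → 28.7437
row 4: Σ corner-gray over 9 cells = 3689  → 28.1860
row 5: Σ corner-gray over 9 cells = 4974  → 38.0041
row 6: Σ corner-gray over 9 cells = 5533  → 42.2751
row 7: Σ corner-gray over 9 cells = 4862  → 37.1483
row 8: Σ corner-gray over 9 cells = 5390  → 41.1825
row 9: Σ corner-gray over 9 cells = 5062  → 38.6764
row 10: Σ corner-gray over 9 cells = 4409  → 33.6871
row 11: Σ corner-gray over 9 cells = 4439  → 33.9164
row 12: Σ corner-gray over 9 cells = 3938  → 30.0885
row 13: Σ corner-gray over 9 cells = 4109  → 31.3950
row 14: Σ corner-gray over 9 cells = 3564  → 27.2309
Σ rows: total corner-gray = 66771  → 510.1666 mm³

510.167


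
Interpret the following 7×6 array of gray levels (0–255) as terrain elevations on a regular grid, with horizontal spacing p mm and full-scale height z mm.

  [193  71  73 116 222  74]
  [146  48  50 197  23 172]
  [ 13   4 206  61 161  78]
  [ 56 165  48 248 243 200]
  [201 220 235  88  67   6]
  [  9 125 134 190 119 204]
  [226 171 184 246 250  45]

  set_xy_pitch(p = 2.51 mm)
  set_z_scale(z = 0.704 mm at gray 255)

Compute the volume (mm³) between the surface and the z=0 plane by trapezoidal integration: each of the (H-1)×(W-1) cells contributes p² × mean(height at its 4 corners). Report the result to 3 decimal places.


69.147

height_mm = gray/255 × 0.704; cell vol = 2.51² × mean(4 corners)
unit = 2.51² × 0.704 / (4×255) = 0.0043483 mm³ per gray-sum
row 0: Σ corner-gray over 5 cells = 2185  → 9.5010
row 1: Σ corner-gray over 5 cells = 1909  → 8.3009
row 2: Σ corner-gray over 5 cells = 2619  → 11.3882
row 3: Σ corner-gray over 5 cells = 3091  → 13.4406
row 4: Σ corner-gray over 5 cells = 2776  → 12.0709
row 5: Σ corner-gray over 5 cells = 3322  → 14.4451
Σ rows: total corner-gray = 15902  → 69.1467 mm³


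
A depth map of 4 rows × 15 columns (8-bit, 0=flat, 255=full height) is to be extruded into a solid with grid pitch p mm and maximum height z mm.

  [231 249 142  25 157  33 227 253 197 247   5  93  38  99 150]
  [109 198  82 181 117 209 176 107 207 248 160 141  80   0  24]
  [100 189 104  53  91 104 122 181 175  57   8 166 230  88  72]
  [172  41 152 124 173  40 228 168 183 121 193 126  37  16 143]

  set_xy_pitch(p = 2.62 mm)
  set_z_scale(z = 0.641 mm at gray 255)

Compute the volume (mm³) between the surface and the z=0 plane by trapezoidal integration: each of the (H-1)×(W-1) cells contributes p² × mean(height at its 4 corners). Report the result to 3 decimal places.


94.628

height_mm = gray/255 × 0.641; cell vol = 2.62² × mean(4 corners)
unit = 2.62² × 0.641 / (4×255) = 0.0043138 mm³ per gray-sum
row 0: Σ corner-gray over 14 cells = 7856  → 33.8892
row 1: Σ corner-gray over 14 cells = 7253  → 31.2880
row 2: Σ corner-gray over 14 cells = 6827  → 29.4503
Σ rows: total corner-gray = 21936  → 94.6276 mm³


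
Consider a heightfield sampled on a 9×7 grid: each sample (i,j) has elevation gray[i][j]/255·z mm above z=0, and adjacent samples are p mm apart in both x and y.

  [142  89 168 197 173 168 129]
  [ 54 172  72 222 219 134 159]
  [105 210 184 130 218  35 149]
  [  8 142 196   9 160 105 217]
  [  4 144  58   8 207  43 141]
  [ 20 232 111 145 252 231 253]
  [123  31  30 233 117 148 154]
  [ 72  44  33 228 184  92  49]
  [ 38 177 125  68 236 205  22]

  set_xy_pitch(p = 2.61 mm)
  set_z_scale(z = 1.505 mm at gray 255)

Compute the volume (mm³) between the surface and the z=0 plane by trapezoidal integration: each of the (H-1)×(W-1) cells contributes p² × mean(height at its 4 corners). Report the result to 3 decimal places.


258.064

height_mm = gray/255 × 1.505; cell vol = 2.61² × mean(4 corners)
unit = 2.61² × 1.505 / (4×255) = 0.0100512 mm³ per gray-sum
row 0: Σ corner-gray over 6 cells = 3712  → 37.3100
row 1: Σ corner-gray over 6 cells = 3659  → 36.7773
row 2: Σ corner-gray over 6 cells = 3257  → 32.7367
row 3: Σ corner-gray over 6 cells = 2514  → 25.2687
row 4: Σ corner-gray over 6 cells = 3280  → 32.9679
row 5: Σ corner-gray over 6 cells = 3610  → 36.2848
row 6: Σ corner-gray over 6 cells = 2678  → 26.9171
row 7: Σ corner-gray over 6 cells = 2965  → 29.8018
Σ rows: total corner-gray = 25675  → 258.0642 mm³


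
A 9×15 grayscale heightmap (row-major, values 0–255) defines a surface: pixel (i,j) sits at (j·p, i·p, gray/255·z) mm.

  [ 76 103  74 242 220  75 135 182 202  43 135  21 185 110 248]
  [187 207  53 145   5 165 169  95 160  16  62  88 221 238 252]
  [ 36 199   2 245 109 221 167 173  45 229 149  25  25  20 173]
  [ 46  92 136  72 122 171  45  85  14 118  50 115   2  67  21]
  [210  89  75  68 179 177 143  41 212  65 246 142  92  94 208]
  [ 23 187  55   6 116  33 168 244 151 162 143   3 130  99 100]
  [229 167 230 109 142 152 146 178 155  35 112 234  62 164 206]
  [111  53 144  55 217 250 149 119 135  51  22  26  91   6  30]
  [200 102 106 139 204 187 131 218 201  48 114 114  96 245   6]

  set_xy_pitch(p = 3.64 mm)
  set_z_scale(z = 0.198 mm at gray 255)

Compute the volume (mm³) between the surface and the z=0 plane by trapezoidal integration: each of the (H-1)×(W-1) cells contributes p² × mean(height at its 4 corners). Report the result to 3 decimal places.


138.995

height_mm = gray/255 × 0.198; cell vol = 3.64² × mean(4 corners)
unit = 3.64² × 0.198 / (4×255) = 0.00257198 mm³ per gray-sum
row 0: Σ corner-gray over 14 cells = 7465  → 19.1998
row 1: Σ corner-gray over 14 cells = 7114  → 18.2971
row 2: Σ corner-gray over 14 cells = 5672  → 14.5883
row 3: Σ corner-gray over 14 cells = 5909  → 15.1978
row 4: Σ corner-gray over 14 cells = 6781  → 17.4406
row 5: Σ corner-gray over 14 cells = 7324  → 18.8372
row 6: Σ corner-gray over 14 cells = 6984  → 17.9627
row 7: Σ corner-gray over 14 cells = 6793  → 17.4715
Σ rows: total corner-gray = 54042  → 138.9950 mm³


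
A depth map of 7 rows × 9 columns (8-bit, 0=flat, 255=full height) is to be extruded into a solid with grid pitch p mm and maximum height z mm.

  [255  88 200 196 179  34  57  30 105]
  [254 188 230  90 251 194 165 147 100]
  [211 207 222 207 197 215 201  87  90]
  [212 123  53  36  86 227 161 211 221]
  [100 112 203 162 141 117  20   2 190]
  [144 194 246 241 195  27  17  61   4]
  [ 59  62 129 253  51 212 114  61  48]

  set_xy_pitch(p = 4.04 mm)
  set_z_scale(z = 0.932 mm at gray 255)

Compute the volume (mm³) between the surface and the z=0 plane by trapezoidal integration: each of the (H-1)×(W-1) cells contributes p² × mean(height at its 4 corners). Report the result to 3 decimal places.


height_mm = gray/255 × 0.932; cell vol = 4.04² × mean(4 corners)
unit = 4.04² × 0.932 / (4×255) = 0.0149135 mm³ per gray-sum
row 0: Σ corner-gray over 8 cells = 4812  → 71.7636
row 1: Σ corner-gray over 8 cells = 5857  → 87.3481
row 2: Σ corner-gray over 8 cells = 5200  → 77.5500
row 3: Σ corner-gray over 8 cells = 4031  → 60.1162
row 4: Σ corner-gray over 8 cells = 3914  → 58.3713
row 5: Σ corner-gray over 8 cells = 3981  → 59.3705
Σ rows: total corner-gray = 27795  → 414.5197 mm³

414.520


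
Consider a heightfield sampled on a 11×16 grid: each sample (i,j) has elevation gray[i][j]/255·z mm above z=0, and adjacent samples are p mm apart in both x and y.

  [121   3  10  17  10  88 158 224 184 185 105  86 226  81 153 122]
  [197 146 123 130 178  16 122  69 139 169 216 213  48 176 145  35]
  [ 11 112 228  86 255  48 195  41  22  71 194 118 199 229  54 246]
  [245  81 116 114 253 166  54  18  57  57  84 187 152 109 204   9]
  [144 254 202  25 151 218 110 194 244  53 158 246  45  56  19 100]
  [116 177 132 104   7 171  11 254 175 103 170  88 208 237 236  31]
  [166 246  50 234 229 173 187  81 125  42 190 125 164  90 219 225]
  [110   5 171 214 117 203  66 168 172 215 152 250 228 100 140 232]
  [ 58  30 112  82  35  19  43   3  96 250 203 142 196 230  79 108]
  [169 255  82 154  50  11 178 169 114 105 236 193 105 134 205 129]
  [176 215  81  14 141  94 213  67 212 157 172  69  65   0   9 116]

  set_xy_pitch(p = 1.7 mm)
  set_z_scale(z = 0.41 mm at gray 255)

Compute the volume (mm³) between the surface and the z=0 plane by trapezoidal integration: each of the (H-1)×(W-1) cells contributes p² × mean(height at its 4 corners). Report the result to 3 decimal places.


93.527

height_mm = gray/255 × 0.41; cell vol = 1.7² × mean(4 corners)
unit = 1.7² × 0.41 / (4×255) = 0.00116167 mm³ per gray-sum
row 0: Σ corner-gray over 15 cells = 7315  → 8.4976
row 1: Σ corner-gray over 15 cells = 7973  → 9.2620
row 2: Σ corner-gray over 15 cells = 7519  → 8.7346
row 3: Σ corner-gray over 15 cells = 7752  → 9.0052
row 4: Σ corner-gray over 15 cells = 8487  → 9.8591
row 5: Σ corner-gray over 15 cells = 8994  → 10.4480
row 6: Σ corner-gray over 15 cells = 9445  → 10.9719
row 7: Σ corner-gray over 15 cells = 7950  → 9.2352
row 8: Σ corner-gray over 15 cells = 7486  → 8.6962
row 9: Σ corner-gray over 15 cells = 7590  → 8.8170
Σ rows: total corner-gray = 80511  → 93.5269 mm³


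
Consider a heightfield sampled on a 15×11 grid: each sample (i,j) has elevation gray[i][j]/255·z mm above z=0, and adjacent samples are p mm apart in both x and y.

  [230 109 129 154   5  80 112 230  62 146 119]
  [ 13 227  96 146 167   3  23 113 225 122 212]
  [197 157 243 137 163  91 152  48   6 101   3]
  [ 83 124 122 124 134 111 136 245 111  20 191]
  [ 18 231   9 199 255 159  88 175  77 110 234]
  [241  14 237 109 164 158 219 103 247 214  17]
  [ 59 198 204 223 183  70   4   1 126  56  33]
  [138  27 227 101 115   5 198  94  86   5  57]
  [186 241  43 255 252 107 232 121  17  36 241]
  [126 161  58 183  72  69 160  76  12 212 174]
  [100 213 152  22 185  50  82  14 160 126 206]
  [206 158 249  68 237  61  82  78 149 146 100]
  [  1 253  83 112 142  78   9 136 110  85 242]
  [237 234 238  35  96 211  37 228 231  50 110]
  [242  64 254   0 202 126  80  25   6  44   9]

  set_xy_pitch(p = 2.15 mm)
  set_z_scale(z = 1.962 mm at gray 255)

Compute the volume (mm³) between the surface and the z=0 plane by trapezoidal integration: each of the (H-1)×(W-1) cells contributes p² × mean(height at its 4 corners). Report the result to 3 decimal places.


height_mm = gray/255 × 1.962; cell vol = 2.15² × mean(4 corners)
unit = 2.15² × 1.962 / (4×255) = 0.00889151 mm³ per gray-sum
row 0: Σ corner-gray over 10 cells = 4872  → 43.3195
row 1: Σ corner-gray over 10 cells = 4865  → 43.2572
row 2: Σ corner-gray over 10 cells = 4924  → 43.7818
row 3: Σ corner-gray over 10 cells = 5386  → 47.8897
row 4: Σ corner-gray over 10 cells = 6046  → 53.7581
row 5: Σ corner-gray over 10 cells = 5410  → 48.1031
row 6: Σ corner-gray over 10 cells = 4133  → 36.7486
row 7: Σ corner-gray over 10 cells = 4946  → 43.9774
row 8: Σ corner-gray over 10 cells = 5341  → 47.4896
row 9: Σ corner-gray over 10 cells = 4620  → 41.0788
row 10: Σ corner-gray over 10 cells = 5076  → 45.1333
row 11: Σ corner-gray over 10 cells = 5021  → 44.6443
row 12: Σ corner-gray over 10 cells = 5326  → 47.3562
row 13: Σ corner-gray over 10 cells = 4920  → 43.7463
Σ rows: total corner-gray = 70886  → 630.2839 mm³

630.284


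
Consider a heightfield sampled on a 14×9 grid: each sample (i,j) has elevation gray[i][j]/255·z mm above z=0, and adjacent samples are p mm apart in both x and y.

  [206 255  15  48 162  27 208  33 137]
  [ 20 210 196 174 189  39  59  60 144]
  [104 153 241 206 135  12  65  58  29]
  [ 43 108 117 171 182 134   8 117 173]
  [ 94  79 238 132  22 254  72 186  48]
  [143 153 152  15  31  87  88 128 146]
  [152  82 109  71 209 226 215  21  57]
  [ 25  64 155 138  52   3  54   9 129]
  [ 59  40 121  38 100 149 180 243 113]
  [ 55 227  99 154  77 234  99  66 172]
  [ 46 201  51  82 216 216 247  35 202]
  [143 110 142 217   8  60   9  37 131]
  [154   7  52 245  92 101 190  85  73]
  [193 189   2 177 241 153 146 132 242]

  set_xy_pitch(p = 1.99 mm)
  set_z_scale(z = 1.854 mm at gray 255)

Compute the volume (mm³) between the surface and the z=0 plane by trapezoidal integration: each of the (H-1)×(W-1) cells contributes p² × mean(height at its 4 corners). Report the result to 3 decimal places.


351.985

height_mm = gray/255 × 1.854; cell vol = 1.99² × mean(4 corners)
unit = 1.99² × 1.854 / (4×255) = 0.00719806 mm³ per gray-sum
row 0: Σ corner-gray over 8 cells = 3857  → 27.7629
row 1: Σ corner-gray over 8 cells = 3891  → 28.0077
row 2: Σ corner-gray over 8 cells = 3763  → 27.0863
row 3: Σ corner-gray over 8 cells = 3998  → 28.7779
row 4: Σ corner-gray over 8 cells = 3705  → 26.6688
row 5: Σ corner-gray over 8 cells = 3672  → 26.4313
row 6: Σ corner-gray over 8 cells = 3179  → 22.8826
row 7: Σ corner-gray over 8 cells = 3018  → 21.7238
row 8: Σ corner-gray over 8 cells = 4053  → 29.1738
row 9: Σ corner-gray over 8 cells = 4483  → 32.2689
row 10: Σ corner-gray over 8 cells = 3784  → 27.2375
row 11: Σ corner-gray over 8 cells = 3211  → 23.1130
row 12: Σ corner-gray over 8 cells = 4286  → 30.8509
Σ rows: total corner-gray = 48900  → 351.9853 mm³


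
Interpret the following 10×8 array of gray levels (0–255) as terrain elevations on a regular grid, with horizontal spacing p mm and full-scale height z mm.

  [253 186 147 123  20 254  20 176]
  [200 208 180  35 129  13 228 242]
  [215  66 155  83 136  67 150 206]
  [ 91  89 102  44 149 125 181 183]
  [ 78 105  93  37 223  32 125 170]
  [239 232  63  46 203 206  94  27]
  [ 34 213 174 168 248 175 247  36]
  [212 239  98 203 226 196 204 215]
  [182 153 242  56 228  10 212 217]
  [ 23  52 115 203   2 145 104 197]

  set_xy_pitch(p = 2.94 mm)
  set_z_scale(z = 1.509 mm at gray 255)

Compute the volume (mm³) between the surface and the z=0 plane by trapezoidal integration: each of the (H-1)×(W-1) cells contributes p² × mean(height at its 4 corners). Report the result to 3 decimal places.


height_mm = gray/255 × 1.509; cell vol = 2.94² × mean(4 corners)
unit = 2.94² × 1.509 / (4×255) = 0.0127874 mm³ per gray-sum
row 0: Σ corner-gray over 7 cells = 3957  → 50.5999
row 1: Σ corner-gray over 7 cells = 3763  → 48.1192
row 2: Σ corner-gray over 7 cells = 3389  → 43.3366
row 3: Σ corner-gray over 7 cells = 3132  → 40.0503
row 4: Σ corner-gray over 7 cells = 3432  → 43.8865
row 5: Σ corner-gray over 7 cells = 4474  → 57.2110
row 6: Σ corner-gray over 7 cells = 5279  → 67.5049
row 7: Σ corner-gray over 7 cells = 4960  → 63.4257
row 8: Σ corner-gray over 7 cells = 3663  → 46.8404
Σ rows: total corner-gray = 36049  → 460.9746 mm³

460.975


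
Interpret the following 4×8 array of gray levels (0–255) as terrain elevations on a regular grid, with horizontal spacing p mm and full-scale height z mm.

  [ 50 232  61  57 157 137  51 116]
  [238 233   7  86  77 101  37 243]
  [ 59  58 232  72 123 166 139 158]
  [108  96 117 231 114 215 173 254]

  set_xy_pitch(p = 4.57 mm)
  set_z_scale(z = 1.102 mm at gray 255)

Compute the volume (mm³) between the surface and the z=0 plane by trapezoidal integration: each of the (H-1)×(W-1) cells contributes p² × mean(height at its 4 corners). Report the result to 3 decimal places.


237.598

height_mm = gray/255 × 1.102; cell vol = 4.57² × mean(4 corners)
unit = 4.57² × 1.102 / (4×255) = 0.0225639 mm³ per gray-sum
row 0: Σ corner-gray over 7 cells = 3119  → 70.3767
row 1: Σ corner-gray over 7 cells = 3360  → 75.8146
row 2: Σ corner-gray over 7 cells = 4051  → 91.4063
Σ rows: total corner-gray = 10530  → 237.5977 mm³


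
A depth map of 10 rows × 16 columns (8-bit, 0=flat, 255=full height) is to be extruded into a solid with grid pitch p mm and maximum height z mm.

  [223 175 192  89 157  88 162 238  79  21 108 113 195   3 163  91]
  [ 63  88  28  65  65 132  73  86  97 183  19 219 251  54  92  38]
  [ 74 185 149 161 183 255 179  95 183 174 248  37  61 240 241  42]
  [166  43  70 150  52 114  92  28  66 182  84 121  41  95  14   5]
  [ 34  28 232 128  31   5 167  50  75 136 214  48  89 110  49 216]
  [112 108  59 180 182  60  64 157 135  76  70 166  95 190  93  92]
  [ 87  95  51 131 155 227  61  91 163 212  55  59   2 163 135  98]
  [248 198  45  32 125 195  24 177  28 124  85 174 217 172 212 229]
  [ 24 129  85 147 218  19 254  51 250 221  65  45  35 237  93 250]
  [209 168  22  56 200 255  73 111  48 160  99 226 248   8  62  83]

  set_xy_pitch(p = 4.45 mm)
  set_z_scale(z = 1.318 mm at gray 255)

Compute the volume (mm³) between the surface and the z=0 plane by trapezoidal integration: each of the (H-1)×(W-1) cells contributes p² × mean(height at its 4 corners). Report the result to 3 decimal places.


height_mm = gray/255 × 1.318; cell vol = 4.45² × mean(4 corners)
unit = 4.45² × 1.318 / (4×255) = 0.0255879 mm³ per gray-sum
row 0: Σ corner-gray over 15 cells = 6885  → 176.1729
row 1: Σ corner-gray over 15 cells = 7903  → 202.2215
row 2: Σ corner-gray over 15 cells = 7373  → 188.6599
row 3: Σ corner-gray over 15 cells = 5449  → 139.4287
row 4: Σ corner-gray over 15 cells = 6448  → 164.9910
row 5: Σ corner-gray over 15 cells = 6859  → 175.5077
row 6: Σ corner-gray over 15 cells = 7478  → 191.3466
row 7: Σ corner-gray over 15 cells = 8065  → 206.3667
row 8: Σ corner-gray over 15 cells = 7736  → 197.9483
Σ rows: total corner-gray = 64196  → 1642.6432 mm³

1642.643


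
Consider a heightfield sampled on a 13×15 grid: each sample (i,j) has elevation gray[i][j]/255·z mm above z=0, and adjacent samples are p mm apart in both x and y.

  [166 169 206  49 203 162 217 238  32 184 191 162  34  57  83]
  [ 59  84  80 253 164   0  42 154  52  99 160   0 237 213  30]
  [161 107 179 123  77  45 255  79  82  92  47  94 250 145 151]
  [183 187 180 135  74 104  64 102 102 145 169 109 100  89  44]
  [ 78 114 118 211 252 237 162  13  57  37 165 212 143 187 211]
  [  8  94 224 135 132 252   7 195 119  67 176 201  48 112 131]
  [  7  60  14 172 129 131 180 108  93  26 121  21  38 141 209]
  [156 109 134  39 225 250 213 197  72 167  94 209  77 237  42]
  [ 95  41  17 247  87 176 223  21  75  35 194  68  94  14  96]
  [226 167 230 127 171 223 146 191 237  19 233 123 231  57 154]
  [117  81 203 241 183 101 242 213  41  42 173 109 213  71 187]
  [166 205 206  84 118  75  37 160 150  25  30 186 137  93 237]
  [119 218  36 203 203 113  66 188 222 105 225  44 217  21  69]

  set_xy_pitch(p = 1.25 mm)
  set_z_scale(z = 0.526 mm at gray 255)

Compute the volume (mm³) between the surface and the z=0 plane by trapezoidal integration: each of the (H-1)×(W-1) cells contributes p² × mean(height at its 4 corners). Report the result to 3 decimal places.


height_mm = gray/255 × 0.526; cell vol = 1.25² × mean(4 corners)
unit = 1.25² × 0.526 / (4×255) = 0.00080576 mm³ per gray-sum
row 0: Σ corner-gray over 14 cells = 7222  → 5.8192
row 1: Σ corner-gray over 14 cells = 6627  → 5.3398
row 2: Σ corner-gray over 14 cells = 6809  → 5.4864
row 3: Σ corner-gray over 14 cells = 7452  → 6.0045
row 4: Σ corner-gray over 14 cells = 7768  → 6.2591
row 5: Σ corner-gray over 14 cells = 6347  → 5.1142
row 6: Σ corner-gray over 14 cells = 6928  → 5.5823
row 7: Σ corner-gray over 14 cells = 7019  → 5.6556
row 8: Σ corner-gray over 14 cells = 7465  → 6.0150
row 9: Σ corner-gray over 14 cells = 8820  → 7.1068
row 10: Σ corner-gray over 14 cells = 7545  → 6.0795
row 11: Σ corner-gray over 14 cells = 7325  → 5.9022
Σ rows: total corner-gray = 87327  → 70.3646 mm³

70.365


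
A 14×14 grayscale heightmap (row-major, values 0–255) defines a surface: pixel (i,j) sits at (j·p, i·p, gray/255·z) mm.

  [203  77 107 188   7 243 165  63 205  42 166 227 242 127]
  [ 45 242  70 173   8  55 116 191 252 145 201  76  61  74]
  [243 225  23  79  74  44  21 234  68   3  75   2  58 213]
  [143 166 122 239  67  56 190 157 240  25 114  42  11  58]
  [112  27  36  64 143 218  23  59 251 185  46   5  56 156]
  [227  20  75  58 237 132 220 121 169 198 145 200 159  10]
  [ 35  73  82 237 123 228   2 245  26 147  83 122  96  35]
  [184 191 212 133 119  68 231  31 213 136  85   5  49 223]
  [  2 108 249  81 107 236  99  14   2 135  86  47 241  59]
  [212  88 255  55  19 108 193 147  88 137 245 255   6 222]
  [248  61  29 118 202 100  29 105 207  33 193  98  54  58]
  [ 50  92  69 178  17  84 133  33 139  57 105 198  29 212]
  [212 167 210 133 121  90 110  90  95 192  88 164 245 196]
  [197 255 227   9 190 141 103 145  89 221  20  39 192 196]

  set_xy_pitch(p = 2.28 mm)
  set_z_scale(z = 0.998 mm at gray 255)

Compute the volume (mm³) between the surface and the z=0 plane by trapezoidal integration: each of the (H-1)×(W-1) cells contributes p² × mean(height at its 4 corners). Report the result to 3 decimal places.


412.085

height_mm = gray/255 × 0.998; cell vol = 2.28² × mean(4 corners)
unit = 2.28² × 0.998 / (4×255) = 0.00508628 mm³ per gray-sum
row 0: Σ corner-gray over 13 cells = 7093  → 36.0770
row 1: Σ corner-gray over 13 cells = 5567  → 28.3153
row 2: Σ corner-gray over 13 cells = 5327  → 27.0946
row 3: Σ corner-gray over 13 cells = 5553  → 28.2441
row 4: Σ corner-gray over 13 cells = 6199  → 31.5298
row 5: Σ corner-gray over 13 cells = 6703  → 34.0933
row 6: Σ corner-gray over 13 cells = 6351  → 32.3029
row 7: Σ corner-gray over 13 cells = 6224  → 31.6570
row 8: Σ corner-gray over 13 cells = 6497  → 33.0455
row 9: Σ corner-gray over 13 cells = 6390  → 32.5013
row 10: Σ corner-gray over 13 cells = 5294  → 26.9268
row 11: Σ corner-gray over 13 cells = 6348  → 32.2877
row 12: Σ corner-gray over 13 cells = 7473  → 38.0098
Σ rows: total corner-gray = 81019  → 412.0851 mm³


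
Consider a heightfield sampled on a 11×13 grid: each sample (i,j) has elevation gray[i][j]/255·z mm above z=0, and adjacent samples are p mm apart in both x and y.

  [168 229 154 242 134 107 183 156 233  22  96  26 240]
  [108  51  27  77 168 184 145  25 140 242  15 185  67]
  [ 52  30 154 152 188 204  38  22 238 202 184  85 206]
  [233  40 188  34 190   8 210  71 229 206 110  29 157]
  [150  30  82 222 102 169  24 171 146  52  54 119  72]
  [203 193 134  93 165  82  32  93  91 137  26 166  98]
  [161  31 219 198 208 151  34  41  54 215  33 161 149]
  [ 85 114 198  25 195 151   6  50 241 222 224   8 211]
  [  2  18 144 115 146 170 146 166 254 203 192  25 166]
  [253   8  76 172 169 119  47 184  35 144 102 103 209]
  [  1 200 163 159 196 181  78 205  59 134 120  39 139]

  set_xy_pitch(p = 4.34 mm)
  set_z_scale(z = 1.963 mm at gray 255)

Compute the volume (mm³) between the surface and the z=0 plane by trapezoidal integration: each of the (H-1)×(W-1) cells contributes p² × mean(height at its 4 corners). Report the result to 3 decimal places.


2168.723

height_mm = gray/255 × 1.963; cell vol = 4.34² × mean(4 corners)
unit = 4.34² × 1.963 / (4×255) = 0.0362493 mm³ per gray-sum
row 0: Σ corner-gray over 12 cells = 6265  → 227.1018
row 1: Σ corner-gray over 12 cells = 5945  → 215.5021
row 2: Σ corner-gray over 12 cells = 6272  → 227.3556
row 3: Σ corner-gray over 12 cells = 5584  → 202.4161
row 4: Σ corner-gray over 12 cells = 5289  → 191.7225
row 5: Σ corner-gray over 12 cells = 5725  → 207.5272
row 6: Σ corner-gray over 12 cells = 6164  → 223.4407
row 7: Σ corner-gray over 12 cells = 6490  → 235.2579
row 8: Σ corner-gray over 12 cells = 6106  → 221.3382
row 9: Σ corner-gray over 12 cells = 5988  → 217.0608
Σ rows: total corner-gray = 59828  → 2168.7229 mm³


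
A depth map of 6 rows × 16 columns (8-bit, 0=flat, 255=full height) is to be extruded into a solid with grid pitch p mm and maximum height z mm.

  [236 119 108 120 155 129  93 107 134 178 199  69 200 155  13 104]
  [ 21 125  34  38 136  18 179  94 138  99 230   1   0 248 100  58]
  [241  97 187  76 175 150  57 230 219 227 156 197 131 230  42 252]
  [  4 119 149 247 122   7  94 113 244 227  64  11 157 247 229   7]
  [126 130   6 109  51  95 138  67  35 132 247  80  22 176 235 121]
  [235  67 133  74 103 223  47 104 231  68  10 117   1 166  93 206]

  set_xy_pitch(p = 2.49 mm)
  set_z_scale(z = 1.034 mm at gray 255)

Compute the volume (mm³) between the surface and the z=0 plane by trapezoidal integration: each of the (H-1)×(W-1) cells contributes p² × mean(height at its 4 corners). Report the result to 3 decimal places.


235.953

height_mm = gray/255 × 1.034; cell vol = 2.49² × mean(4 corners)
unit = 2.49² × 1.034 / (4×255) = 0.0062852 mm³ per gray-sum
row 0: Σ corner-gray over 15 cells = 6857  → 43.0976
row 1: Σ corner-gray over 15 cells = 7800  → 49.0246
row 2: Σ corner-gray over 15 cells = 8912  → 56.0137
row 3: Σ corner-gray over 15 cells = 7364  → 46.2842
row 4: Σ corner-gray over 15 cells = 6608  → 41.5326
Σ rows: total corner-gray = 37541  → 235.9527 mm³


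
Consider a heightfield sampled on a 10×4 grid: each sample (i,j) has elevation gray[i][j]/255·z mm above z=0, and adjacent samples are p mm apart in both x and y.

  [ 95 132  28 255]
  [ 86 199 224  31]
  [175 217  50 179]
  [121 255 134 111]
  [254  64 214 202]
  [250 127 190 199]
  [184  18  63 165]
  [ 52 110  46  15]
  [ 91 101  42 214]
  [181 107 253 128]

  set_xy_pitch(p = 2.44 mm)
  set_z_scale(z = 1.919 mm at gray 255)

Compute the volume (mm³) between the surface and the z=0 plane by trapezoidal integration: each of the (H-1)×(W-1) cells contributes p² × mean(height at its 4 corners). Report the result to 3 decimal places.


163.231

height_mm = gray/255 × 1.919; cell vol = 2.44² × mean(4 corners)
unit = 2.44² × 1.919 / (4×255) = 0.0112009 mm³ per gray-sum
row 0: Σ corner-gray over 3 cells = 1633  → 18.2911
row 1: Σ corner-gray over 3 cells = 1851  → 20.7329
row 2: Σ corner-gray over 3 cells = 1898  → 21.2594
row 3: Σ corner-gray over 3 cells = 2022  → 22.6483
row 4: Σ corner-gray over 3 cells = 2095  → 23.4660
row 5: Σ corner-gray over 3 cells = 1594  → 17.8543
row 6: Σ corner-gray over 3 cells = 890  → 9.9688
row 7: Σ corner-gray over 3 cells = 970  → 10.8649
row 8: Σ corner-gray over 3 cells = 1620  → 18.1455
Σ rows: total corner-gray = 14573  → 163.2313 mm³
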